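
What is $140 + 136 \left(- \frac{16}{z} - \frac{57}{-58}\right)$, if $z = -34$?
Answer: $\frac{9792}{29} \approx 337.66$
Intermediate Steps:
$140 + 136 \left(- \frac{16}{z} - \frac{57}{-58}\right) = 140 + 136 \left(- \frac{16}{-34} - \frac{57}{-58}\right) = 140 + 136 \left(\left(-16\right) \left(- \frac{1}{34}\right) - - \frac{57}{58}\right) = 140 + 136 \left(\frac{8}{17} + \frac{57}{58}\right) = 140 + 136 \cdot \frac{1433}{986} = 140 + \frac{5732}{29} = \frac{9792}{29}$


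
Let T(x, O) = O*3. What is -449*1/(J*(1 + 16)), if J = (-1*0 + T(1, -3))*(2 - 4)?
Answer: -449/306 ≈ -1.4673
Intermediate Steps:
T(x, O) = 3*O
J = 18 (J = (-1*0 + 3*(-3))*(2 - 4) = (0 - 9)*(-2) = -9*(-2) = 18)
-449*1/(J*(1 + 16)) = -449*1/(18*(1 + 16)) = -449/(17*18) = -449/306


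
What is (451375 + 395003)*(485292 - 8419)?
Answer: 403614815994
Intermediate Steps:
(451375 + 395003)*(485292 - 8419) = 846378*476873 = 403614815994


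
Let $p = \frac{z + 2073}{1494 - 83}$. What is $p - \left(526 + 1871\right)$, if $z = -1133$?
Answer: $- \frac{3381227}{1411} \approx -2396.3$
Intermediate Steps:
$p = \frac{940}{1411}$ ($p = \frac{-1133 + 2073}{1494 - 83} = \frac{940}{1411} \approx 0.66619$)
$p - \left(526 + 1871\right) = \frac{940}{1411} - \left(526 + 1871\right) = \frac{940}{1411} - 2397 = - \frac{3381227}{1411}$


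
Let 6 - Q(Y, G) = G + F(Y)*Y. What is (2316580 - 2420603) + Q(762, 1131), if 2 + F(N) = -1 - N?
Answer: 477782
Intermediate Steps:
F(N) = -3 - N (F(N) = -2 + (-1 - N) = -3 - N)
Q(Y, G) = 6 - G - Y*(-3 - Y) (Q(Y, G) = 6 - (G + (-3 - Y)*Y) = 6 - (G + Y*(-3 - Y)) = 6 + (-G - Y*(-3 - Y)) = 6 - G - Y*(-3 - Y))
(2316580 - 2420603) + Q(762, 1131) = (2316580 - 2420603) + (6 - 1*1131 + 762*(3 + 762)) = -104023 + (6 - 1131 + 762*765) = -104023 + (6 - 1131 + 582930) = -104023 + 581805 = 477782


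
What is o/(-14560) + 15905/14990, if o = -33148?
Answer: 18211633/5456360 ≈ 3.3377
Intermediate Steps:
o/(-14560) + 15905/14990 = -33148/(-14560) + 15905/14990 = -33148*(-1/14560) + 15905*(1/14990) = 8287/3640 + 3181/2998 = 18211633/5456360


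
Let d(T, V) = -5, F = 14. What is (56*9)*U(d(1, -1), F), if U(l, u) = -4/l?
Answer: 2016/5 ≈ 403.20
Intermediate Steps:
(56*9)*U(d(1, -1), F) = (56*9)*(-4/(-5)) = 504*(-4*(-⅕)) = 504*(⅘) = 2016/5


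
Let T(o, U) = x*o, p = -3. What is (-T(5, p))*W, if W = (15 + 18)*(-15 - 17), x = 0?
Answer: 0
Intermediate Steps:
W = -1056 (W = 33*(-32) = -1056)
T(o, U) = 0 (T(o, U) = 0*o = 0)
(-T(5, p))*W = -1*0*(-1056) = 0*(-1056) = 0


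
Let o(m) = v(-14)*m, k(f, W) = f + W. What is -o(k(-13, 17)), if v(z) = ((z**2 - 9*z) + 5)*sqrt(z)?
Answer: -1308*I*sqrt(14) ≈ -4894.1*I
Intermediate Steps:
k(f, W) = W + f
v(z) = sqrt(z)*(5 + z**2 - 9*z) (v(z) = (5 + z**2 - 9*z)*sqrt(z) = sqrt(z)*(5 + z**2 - 9*z))
o(m) = 327*I*m*sqrt(14) (o(m) = (sqrt(-14)*(5 + (-14)**2 - 9*(-14)))*m = ((I*sqrt(14))*(5 + 196 + 126))*m = ((I*sqrt(14))*327)*m = (327*I*sqrt(14))*m = 327*I*m*sqrt(14))
-o(k(-13, 17)) = -327*I*(17 - 13)*sqrt(14) = -327*I*4*sqrt(14) = -1308*I*sqrt(14)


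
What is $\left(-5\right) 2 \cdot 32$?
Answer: $-320$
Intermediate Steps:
$\left(-5\right) 2 \cdot 32 = \left(-10\right) 32 = -320$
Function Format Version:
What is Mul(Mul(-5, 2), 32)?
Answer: -320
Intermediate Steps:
Mul(Mul(-5, 2), 32) = Mul(-10, 32) = -320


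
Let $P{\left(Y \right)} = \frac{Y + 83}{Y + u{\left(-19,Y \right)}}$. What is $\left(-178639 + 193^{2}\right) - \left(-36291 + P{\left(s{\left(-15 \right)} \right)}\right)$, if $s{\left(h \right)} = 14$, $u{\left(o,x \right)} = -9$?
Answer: $- \frac{525592}{5} \approx -1.0512 \cdot 10^{5}$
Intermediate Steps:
$P{\left(Y \right)} = \frac{83 + Y}{-9 + Y}$ ($P{\left(Y \right)} = \frac{Y + 83}{Y - 9} = \frac{83 + Y}{-9 + Y}$)
$\left(-178639 + 193^{2}\right) - \left(-36291 + P{\left(s{\left(-15 \right)} \right)}\right) = \left(-178639 + 193^{2}\right) + \left(36291 - \frac{83 + 14}{-9 + 14}\right) = \left(-178639 + 37249\right) + \left(36291 - \frac{1}{5} \cdot 97\right) = -141390 + \left(36291 - \frac{1}{5} \cdot 97\right) = -141390 + \left(36291 - \frac{97}{5}\right) = -141390 + \frac{181358}{5} = - \frac{525592}{5}$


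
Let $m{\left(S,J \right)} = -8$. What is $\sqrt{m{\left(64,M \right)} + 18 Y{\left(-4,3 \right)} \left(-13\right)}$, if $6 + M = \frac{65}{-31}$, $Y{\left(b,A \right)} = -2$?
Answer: $2 \sqrt{115} \approx 21.448$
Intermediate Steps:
$M = - \frac{251}{31}$ ($M = -6 + \frac{65}{-31} = -6 + 65 \left(- \frac{1}{31}\right) = -6 - \frac{65}{31} = - \frac{251}{31} \approx -8.0968$)
$\sqrt{m{\left(64,M \right)} + 18 Y{\left(-4,3 \right)} \left(-13\right)} = \sqrt{-8 + 18 \left(-2\right) \left(-13\right)} = \sqrt{-8 - -468} = \sqrt{-8 + 468} = \sqrt{460} = 2 \sqrt{115}$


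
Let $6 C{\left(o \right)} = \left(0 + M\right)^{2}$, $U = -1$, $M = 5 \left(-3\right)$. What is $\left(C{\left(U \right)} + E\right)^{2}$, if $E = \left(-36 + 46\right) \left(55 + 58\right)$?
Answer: $\frac{5452225}{4} \approx 1.3631 \cdot 10^{6}$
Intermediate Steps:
$M = -15$
$C{\left(o \right)} = \frac{75}{2}$ ($C{\left(o \right)} = \frac{\left(0 - 15\right)^{2}}{6} = \frac{\left(-15\right)^{2}}{6} = \frac{1}{6} \cdot 225 = \frac{75}{2}$)
$E = 1130$ ($E = 10 \cdot 113 = 1130$)
$\left(C{\left(U \right)} + E\right)^{2} = \left(\frac{75}{2} + 1130\right)^{2} = \left(\frac{2335}{2}\right)^{2} = \frac{5452225}{4}$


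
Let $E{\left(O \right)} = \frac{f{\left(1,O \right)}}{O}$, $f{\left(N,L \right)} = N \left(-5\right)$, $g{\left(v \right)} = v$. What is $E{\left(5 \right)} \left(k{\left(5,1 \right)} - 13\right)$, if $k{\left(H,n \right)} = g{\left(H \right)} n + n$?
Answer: $7$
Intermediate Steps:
$f{\left(N,L \right)} = - 5 N$
$k{\left(H,n \right)} = n + H n$ ($k{\left(H,n \right)} = H n + n = n + H n$)
$E{\left(O \right)} = - \frac{5}{O}$ ($E{\left(O \right)} = \frac{\left(-5\right) 1}{O} = - \frac{5}{O}$)
$E{\left(5 \right)} \left(k{\left(5,1 \right)} - 13\right) = - \frac{5}{5} \left(1 \left(1 + 5\right) - 13\right) = \left(-5\right) \frac{1}{5} \left(1 \cdot 6 - 13\right) = - (6 - 13) = \left(-1\right) \left(-7\right) = 7$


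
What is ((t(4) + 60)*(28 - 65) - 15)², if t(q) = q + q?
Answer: 6405961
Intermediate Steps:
t(q) = 2*q
((t(4) + 60)*(28 - 65) - 15)² = ((2*4 + 60)*(28 - 65) - 15)² = ((8 + 60)*(-37) - 15)² = (68*(-37) - 15)² = (-2516 - 15)² = (-2531)² = 6405961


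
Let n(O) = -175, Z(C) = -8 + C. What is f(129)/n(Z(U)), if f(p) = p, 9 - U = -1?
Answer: -129/175 ≈ -0.73714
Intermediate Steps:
U = 10 (U = 9 - 1*(-1) = 9 + 1 = 10)
f(129)/n(Z(U)) = 129/(-175) = 129*(-1/175) = -129/175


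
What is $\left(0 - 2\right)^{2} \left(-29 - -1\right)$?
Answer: $-112$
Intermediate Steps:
$\left(0 - 2\right)^{2} \left(-29 - -1\right) = \left(-2\right)^{2} \left(-29 + 1\right) = 4 \left(-28\right) = -112$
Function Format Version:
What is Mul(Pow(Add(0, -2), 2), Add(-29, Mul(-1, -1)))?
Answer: -112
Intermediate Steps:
Mul(Pow(Add(0, -2), 2), Add(-29, Mul(-1, -1))) = Mul(Pow(-2, 2), Add(-29, 1)) = Mul(4, -28) = -112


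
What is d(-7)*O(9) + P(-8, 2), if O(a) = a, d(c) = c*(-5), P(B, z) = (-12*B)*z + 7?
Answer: 514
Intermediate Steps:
P(B, z) = 7 - 12*B*z (P(B, z) = -12*B*z + 7 = 7 - 12*B*z)
d(c) = -5*c
d(-7)*O(9) + P(-8, 2) = -5*(-7)*9 + (7 - 12*(-8)*2) = 35*9 + (7 + 192) = 315 + 199 = 514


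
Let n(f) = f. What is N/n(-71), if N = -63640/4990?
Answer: 6364/35429 ≈ 0.17963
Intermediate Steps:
N = -6364/499 (N = -63640*1/4990 = -6364/499 ≈ -12.754)
N/n(-71) = -6364/499/(-71) = -6364/499*(-1/71) = 6364/35429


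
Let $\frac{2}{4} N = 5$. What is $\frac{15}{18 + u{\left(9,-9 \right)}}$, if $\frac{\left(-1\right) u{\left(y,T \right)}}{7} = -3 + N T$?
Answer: $\frac{5}{223} \approx 0.022422$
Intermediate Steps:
$N = 10$ ($N = 2 \cdot 5 = 10$)
$u{\left(y,T \right)} = 21 - 70 T$ ($u{\left(y,T \right)} = - 7 \left(-3 + 10 T\right) = 21 - 70 T$)
$\frac{15}{18 + u{\left(9,-9 \right)}} = \frac{15}{18 + \left(21 - -630\right)} = \frac{15}{18 + \left(21 + 630\right)} = \frac{15}{18 + 651} = \frac{15}{669} = 15 \cdot \frac{1}{669} = \frac{5}{223}$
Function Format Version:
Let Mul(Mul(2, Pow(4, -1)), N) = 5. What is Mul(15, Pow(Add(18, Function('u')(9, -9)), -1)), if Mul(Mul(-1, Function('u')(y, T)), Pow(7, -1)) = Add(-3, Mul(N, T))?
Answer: Rational(5, 223) ≈ 0.022422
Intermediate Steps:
N = 10 (N = Mul(2, 5) = 10)
Function('u')(y, T) = Add(21, Mul(-70, T)) (Function('u')(y, T) = Mul(-7, Add(-3, Mul(10, T))) = Add(21, Mul(-70, T)))
Mul(15, Pow(Add(18, Function('u')(9, -9)), -1)) = Mul(15, Pow(Add(18, Add(21, Mul(-70, -9))), -1)) = Mul(15, Pow(Add(18, Add(21, 630)), -1)) = Mul(15, Pow(Add(18, 651), -1)) = Mul(15, Pow(669, -1)) = Mul(15, Rational(1, 669)) = Rational(5, 223)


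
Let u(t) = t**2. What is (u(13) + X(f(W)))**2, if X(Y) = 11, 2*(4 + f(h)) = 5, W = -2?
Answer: 32400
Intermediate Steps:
f(h) = -3/2 (f(h) = -4 + (1/2)*5 = -4 + 5/2 = -3/2)
(u(13) + X(f(W)))**2 = (13**2 + 11)**2 = (169 + 11)**2 = 180**2 = 32400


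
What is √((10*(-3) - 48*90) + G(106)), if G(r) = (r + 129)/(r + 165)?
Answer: I*√319404665/271 ≈ 65.948*I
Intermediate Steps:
G(r) = (129 + r)/(165 + r)
√((10*(-3) - 48*90) + G(106)) = √((10*(-3) - 48*90) + (129 + 106)/(165 + 106)) = √((-30 - 4320) + 235/271) = √(-4350 + (1/271)*235) = √(-4350 + 235/271) = √(-1178615/271) = I*√319404665/271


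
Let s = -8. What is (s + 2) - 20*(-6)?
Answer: 114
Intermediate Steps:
(s + 2) - 20*(-6) = (-8 + 2) - 20*(-6) = -6 + 120 = 114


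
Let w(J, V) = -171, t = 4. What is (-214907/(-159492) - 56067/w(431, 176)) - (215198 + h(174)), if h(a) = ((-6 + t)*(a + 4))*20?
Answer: -629551085915/3030348 ≈ -2.0775e+5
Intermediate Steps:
h(a) = -160 - 40*a (h(a) = ((-6 + 4)*(a + 4))*20 = -2*(4 + a)*20 = (-8 - 2*a)*20 = -160 - 40*a)
(-214907/(-159492) - 56067/w(431, 176)) - (215198 + h(174)) = (-214907/(-159492) - 56067/(-171)) - (215198 + (-160 - 40*174)) = (-214907*(-1/159492) - 56067*(-1/171)) - (215198 + (-160 - 6960)) = (214907/159492 + 18689/57) - (215198 - 7120) = 997665229/3030348 - 1*208078 = 997665229/3030348 - 208078 = -629551085915/3030348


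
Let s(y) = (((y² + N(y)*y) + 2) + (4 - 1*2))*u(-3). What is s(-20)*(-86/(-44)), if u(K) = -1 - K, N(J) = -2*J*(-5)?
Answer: 189372/11 ≈ 17216.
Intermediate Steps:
N(J) = 10*J
s(y) = 8 + 22*y² (s(y) = (((y² + (10*y)*y) + 2) + (4 - 1*2))*(-1 - 1*(-3)) = (((y² + 10*y²) + 2) + (4 - 2))*(-1 + 3) = ((11*y² + 2) + 2)*2 = ((2 + 11*y²) + 2)*2 = (4 + 11*y²)*2 = 8 + 22*y²)
s(-20)*(-86/(-44)) = (8 + 22*(-20)²)*(-86/(-44)) = (8 + 22*400)*(-86*(-1/44)) = (8 + 8800)*(43/22) = 8808*(43/22) = 189372/11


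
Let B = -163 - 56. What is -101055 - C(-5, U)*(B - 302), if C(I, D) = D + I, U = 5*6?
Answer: -88030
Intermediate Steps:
U = 30
B = -219
-101055 - C(-5, U)*(B - 302) = -101055 - (30 - 5)*(-219 - 302) = -101055 - 25*(-521) = -101055 - 1*(-13025) = -101055 + 13025 = -88030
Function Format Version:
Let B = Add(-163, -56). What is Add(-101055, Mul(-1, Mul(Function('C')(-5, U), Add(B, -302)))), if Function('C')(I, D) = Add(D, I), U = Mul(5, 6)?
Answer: -88030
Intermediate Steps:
U = 30
B = -219
Add(-101055, Mul(-1, Mul(Function('C')(-5, U), Add(B, -302)))) = Add(-101055, Mul(-1, Mul(Add(30, -5), Add(-219, -302)))) = Add(-101055, Mul(-1, Mul(25, -521))) = Add(-101055, Mul(-1, -13025)) = Add(-101055, 13025) = -88030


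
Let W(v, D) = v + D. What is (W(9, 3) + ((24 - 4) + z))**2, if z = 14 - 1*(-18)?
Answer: 4096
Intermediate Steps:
z = 32 (z = 14 + 18 = 32)
W(v, D) = D + v
(W(9, 3) + ((24 - 4) + z))**2 = ((3 + 9) + ((24 - 4) + 32))**2 = (12 + (20 + 32))**2 = (12 + 52)**2 = 64**2 = 4096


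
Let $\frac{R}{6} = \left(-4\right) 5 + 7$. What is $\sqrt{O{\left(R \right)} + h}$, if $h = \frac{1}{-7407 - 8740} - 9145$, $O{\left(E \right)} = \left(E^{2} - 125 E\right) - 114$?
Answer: $\frac{2 \sqrt{428567715757}}{16147} \approx 81.086$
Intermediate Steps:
$R = -78$ ($R = 6 \left(\left(-4\right) 5 + 7\right) = 6 \left(-20 + 7\right) = 6 \left(-13\right) = -78$)
$O{\left(E \right)} = -114 + E^{2} - 125 E$
$h = - \frac{147664316}{16147}$ ($h = \frac{1}{-16147} - 9145 = - \frac{1}{16147} - 9145 = - \frac{147664316}{16147} \approx -9145.0$)
$\sqrt{O{\left(R \right)} + h} = \sqrt{\left(-114 + \left(-78\right)^{2} - -9750\right) - \frac{147664316}{16147}} = \sqrt{\left(-114 + 6084 + 9750\right) - \frac{147664316}{16147}} = \sqrt{15720 - \frac{147664316}{16147}} = \sqrt{\frac{106166524}{16147}} = \frac{2 \sqrt{428567715757}}{16147}$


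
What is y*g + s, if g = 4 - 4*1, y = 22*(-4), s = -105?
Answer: -105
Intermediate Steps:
y = -88
g = 0 (g = 4 - 4 = 0)
y*g + s = -88*0 - 105 = 0 - 105 = -105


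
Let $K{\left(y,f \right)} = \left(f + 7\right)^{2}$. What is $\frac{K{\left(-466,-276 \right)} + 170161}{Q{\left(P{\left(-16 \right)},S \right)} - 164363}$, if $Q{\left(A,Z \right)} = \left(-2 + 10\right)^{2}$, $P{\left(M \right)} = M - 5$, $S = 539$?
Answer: $- \frac{242522}{164299} \approx -1.4761$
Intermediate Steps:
$P{\left(M \right)} = -5 + M$ ($P{\left(M \right)} = M - 5 = -5 + M$)
$K{\left(y,f \right)} = \left(7 + f\right)^{2}$
$Q{\left(A,Z \right)} = 64$ ($Q{\left(A,Z \right)} = 8^{2} = 64$)
$\frac{K{\left(-466,-276 \right)} + 170161}{Q{\left(P{\left(-16 \right)},S \right)} - 164363} = \frac{\left(7 - 276\right)^{2} + 170161}{64 - 164363} = \frac{\left(-269\right)^{2} + 170161}{-164299} = \left(72361 + 170161\right) \left(- \frac{1}{164299}\right) = 242522 \left(- \frac{1}{164299}\right) = - \frac{242522}{164299}$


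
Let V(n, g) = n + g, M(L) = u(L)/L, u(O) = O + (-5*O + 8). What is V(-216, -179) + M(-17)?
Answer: -6791/17 ≈ -399.47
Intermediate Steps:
u(O) = 8 - 4*O (u(O) = O + (8 - 5*O) = 8 - 4*O)
M(L) = (8 - 4*L)/L
V(n, g) = g + n
V(-216, -179) + M(-17) = (-179 - 216) + (-4 + 8/(-17)) = -395 + (-4 + 8*(-1/17)) = -395 + (-4 - 8/17) = -395 - 76/17 = -6791/17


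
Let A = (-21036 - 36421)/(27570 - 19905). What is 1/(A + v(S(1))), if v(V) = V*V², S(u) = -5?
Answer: -7665/1015582 ≈ -0.0075474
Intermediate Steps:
v(V) = V³
A = -57457/7665 ≈ -7.4960
1/(A + v(S(1))) = 1/(-57457/7665 + (-5)³) = 1/(-57457/7665 - 125) = 1/(-1015582/7665) = -7665/1015582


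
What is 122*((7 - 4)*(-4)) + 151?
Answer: -1313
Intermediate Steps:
122*((7 - 4)*(-4)) + 151 = 122*(3*(-4)) + 151 = 122*(-12) + 151 = -1464 + 151 = -1313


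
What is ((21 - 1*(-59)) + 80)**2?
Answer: 25600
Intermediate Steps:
((21 - 1*(-59)) + 80)**2 = ((21 + 59) + 80)**2 = (80 + 80)**2 = 160**2 = 25600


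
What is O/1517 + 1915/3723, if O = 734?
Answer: 5637737/5647791 ≈ 0.99822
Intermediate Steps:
O/1517 + 1915/3723 = 734/1517 + 1915/3723 = 5637737/5647791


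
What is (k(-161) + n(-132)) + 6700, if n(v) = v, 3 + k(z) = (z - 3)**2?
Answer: 33461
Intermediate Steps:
k(z) = -3 + (-3 + z)**2 (k(z) = -3 + (z - 3)**2 = -3 + (-3 + z)**2)
(k(-161) + n(-132)) + 6700 = ((-3 + (-3 - 161)**2) - 132) + 6700 = ((-3 + (-164)**2) - 132) + 6700 = ((-3 + 26896) - 132) + 6700 = (26893 - 132) + 6700 = 26761 + 6700 = 33461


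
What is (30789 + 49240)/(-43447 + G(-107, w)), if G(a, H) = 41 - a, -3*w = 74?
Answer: -80029/43299 ≈ -1.8483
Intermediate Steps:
w = -74/3 (w = -⅓*74 = -74/3 ≈ -24.667)
(30789 + 49240)/(-43447 + G(-107, w)) = (30789 + 49240)/(-43447 + (41 - 1*(-107))) = 80029/(-43447 + (41 + 107)) = 80029/(-43447 + 148) = 80029/(-43299) = 80029*(-1/43299) = -80029/43299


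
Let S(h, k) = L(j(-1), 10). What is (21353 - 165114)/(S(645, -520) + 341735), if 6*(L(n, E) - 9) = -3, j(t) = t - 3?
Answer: -287522/683487 ≈ -0.42067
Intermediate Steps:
j(t) = -3 + t
L(n, E) = 17/2 (L(n, E) = 9 + (⅙)*(-3) = 9 - ½ = 17/2)
S(h, k) = 17/2
(21353 - 165114)/(S(645, -520) + 341735) = (21353 - 165114)/(17/2 + 341735) = -143761/683487/2 = -143761*2/683487 = -287522/683487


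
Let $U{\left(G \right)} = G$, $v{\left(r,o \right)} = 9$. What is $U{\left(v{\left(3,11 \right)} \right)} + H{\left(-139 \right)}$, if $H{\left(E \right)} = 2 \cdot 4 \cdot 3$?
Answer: $33$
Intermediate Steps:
$H{\left(E \right)} = 24$ ($H{\left(E \right)} = 8 \cdot 3 = 24$)
$U{\left(v{\left(3,11 \right)} \right)} + H{\left(-139 \right)} = 9 + 24 = 33$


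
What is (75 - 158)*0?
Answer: 0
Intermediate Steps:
(75 - 158)*0 = -83*0 = 0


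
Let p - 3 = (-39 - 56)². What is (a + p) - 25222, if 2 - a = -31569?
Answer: 15377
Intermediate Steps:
a = 31571 (a = 2 - 1*(-31569) = 2 + 31569 = 31571)
p = 9028 (p = 3 + (-39 - 56)² = 3 + (-95)² = 3 + 9025 = 9028)
(a + p) - 25222 = (31571 + 9028) - 25222 = 40599 - 25222 = 15377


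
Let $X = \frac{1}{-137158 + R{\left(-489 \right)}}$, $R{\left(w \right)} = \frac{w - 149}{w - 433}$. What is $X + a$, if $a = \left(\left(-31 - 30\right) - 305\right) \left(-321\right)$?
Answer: $\frac{7428583268773}{63229519} \approx 1.1749 \cdot 10^{5}$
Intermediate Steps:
$R{\left(w \right)} = \frac{-149 + w}{-433 + w}$
$X = - \frac{461}{63229519}$ ($X = \frac{1}{-137158 + \frac{-149 - 489}{-433 - 489}} = \frac{1}{-137158 + \frac{1}{-922} \left(-638\right)} = \frac{1}{-137158 - - \frac{319}{461}} = \frac{1}{-137158 + \frac{319}{461}} = \frac{1}{- \frac{63229519}{461}} = - \frac{461}{63229519} \approx -7.2909 \cdot 10^{-6}$)
$a = 117486$ ($a = \left(-61 - 305\right) \left(-321\right) = \left(-366\right) \left(-321\right) = 117486$)
$X + a = - \frac{461}{63229519} + 117486 = \frac{7428583268773}{63229519}$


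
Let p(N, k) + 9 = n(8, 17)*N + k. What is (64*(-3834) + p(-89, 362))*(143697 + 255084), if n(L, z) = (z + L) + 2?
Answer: -98668787706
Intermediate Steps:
n(L, z) = 2 + L + z (n(L, z) = (L + z) + 2 = 2 + L + z)
p(N, k) = -9 + k + 27*N (p(N, k) = -9 + ((2 + 8 + 17)*N + k) = -9 + (27*N + k) = -9 + (k + 27*N) = -9 + k + 27*N)
(64*(-3834) + p(-89, 362))*(143697 + 255084) = (64*(-3834) + (-9 + 362 + 27*(-89)))*(143697 + 255084) = (-245376 + (-9 + 362 - 2403))*398781 = (-245376 - 2050)*398781 = -247426*398781 = -98668787706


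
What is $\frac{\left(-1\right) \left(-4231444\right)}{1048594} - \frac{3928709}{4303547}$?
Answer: $\frac{7045298723361}{2256336781459} \approx 3.1225$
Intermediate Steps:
$\frac{\left(-1\right) \left(-4231444\right)}{1048594} - \frac{3928709}{4303547} = 4231444 \cdot \frac{1}{1048594} - \frac{3928709}{4303547} = \frac{2115722}{524297} - \frac{3928709}{4303547} = \frac{7045298723361}{2256336781459}$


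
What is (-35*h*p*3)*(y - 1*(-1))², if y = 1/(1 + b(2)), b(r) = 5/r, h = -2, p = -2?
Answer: -4860/7 ≈ -694.29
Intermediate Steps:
y = 2/7 (y = 1/(1 + 5/2) = 1/(7/2) = 2/7 ≈ 0.28571)
(-35*h*p*3)*(y - 1*(-1))² = (-35*(-2*(-2))*3)*(2/7 - 1*(-1))² = (-140*3)*(2/7 + 1)² = (-35*12)*(9/7)² = -420*81/49 = -4860/7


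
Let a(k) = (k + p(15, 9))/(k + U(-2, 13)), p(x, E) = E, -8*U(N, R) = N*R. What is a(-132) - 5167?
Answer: -2660513/515 ≈ -5166.0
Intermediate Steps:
U(N, R) = -N*R/8
a(k) = (9 + k)/(13/4 + k) (a(k) = (k + 9)/(k - ⅛*(-2)*13) = (9 + k)/(k + 13/4) = (9 + k)/(13/4 + k))
a(-132) - 5167 = 4*(9 - 132)/(13 + 4*(-132)) - 5167 = 4*(-123)/(13 - 528) - 5167 = 4*(-123)/(-515) - 5167 = 4*(-1/515)*(-123) - 5167 = 492/515 - 5167 = -2660513/515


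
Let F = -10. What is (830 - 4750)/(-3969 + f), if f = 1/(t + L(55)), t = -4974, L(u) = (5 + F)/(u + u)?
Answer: 428961680/434323723 ≈ 0.98765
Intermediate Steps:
L(u) = -5/(2*u) (L(u) = (5 - 10)/(u + u) = -5*1/(2*u) = -5/(2*u))
f = -22/109429 (f = 1/(-4974 - 5/2/55) = 1/(-4974 - 5/2*1/55) = 1/(-4974 - 1/22) = 1/(-109429/22) = -22/109429 ≈ -0.00020104)
(830 - 4750)/(-3969 + f) = (830 - 4750)/(-3969 - 22/109429) = -3920/(-434323723/109429) = -3920*(-109429/434323723) = 428961680/434323723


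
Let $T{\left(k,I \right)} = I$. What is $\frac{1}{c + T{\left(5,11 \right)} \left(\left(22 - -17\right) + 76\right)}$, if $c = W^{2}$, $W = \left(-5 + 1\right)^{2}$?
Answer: $\frac{1}{1521} \approx 0.00065746$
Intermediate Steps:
$W = 16$ ($W = \left(-4\right)^{2} = 16$)
$c = 256$ ($c = 16^{2} = 256$)
$\frac{1}{c + T{\left(5,11 \right)} \left(\left(22 - -17\right) + 76\right)} = \frac{1}{256 + 11 \left(\left(22 - -17\right) + 76\right)} = \frac{1}{256 + 11 \left(\left(22 + 17\right) + 76\right)} = \frac{1}{256 + 11 \left(39 + 76\right)} = \frac{1}{256 + 11 \cdot 115} = \frac{1}{256 + 1265} = \frac{1}{1521}$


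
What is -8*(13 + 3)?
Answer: -128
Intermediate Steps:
-8*(13 + 3) = -8*16 = -128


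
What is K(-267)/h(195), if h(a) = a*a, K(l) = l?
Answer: -89/12675 ≈ -0.0070217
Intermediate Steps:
h(a) = a²
K(-267)/h(195) = -267/(195²) = -267/38025 = -267*1/38025 = -89/12675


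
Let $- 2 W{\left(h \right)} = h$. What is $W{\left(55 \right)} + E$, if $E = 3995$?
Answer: $\frac{7935}{2} \approx 3967.5$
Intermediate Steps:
$W{\left(h \right)} = - \frac{h}{2}$
$W{\left(55 \right)} + E = \left(- \frac{1}{2}\right) 55 + 3995 = - \frac{55}{2} + 3995 = \frac{7935}{2}$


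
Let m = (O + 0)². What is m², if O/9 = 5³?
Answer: 1601806640625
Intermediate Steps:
O = 1125 (O = 9*5³ = 9*125 = 1125)
m = 1265625 (m = (1125 + 0)² = 1125² = 1265625)
m² = 1265625² = 1601806640625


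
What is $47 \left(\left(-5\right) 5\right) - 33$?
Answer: $-1208$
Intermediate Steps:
$47 \left(\left(-5\right) 5\right) - 33 = 47 \left(-25\right) - 33 = -1175 - 33 = -1208$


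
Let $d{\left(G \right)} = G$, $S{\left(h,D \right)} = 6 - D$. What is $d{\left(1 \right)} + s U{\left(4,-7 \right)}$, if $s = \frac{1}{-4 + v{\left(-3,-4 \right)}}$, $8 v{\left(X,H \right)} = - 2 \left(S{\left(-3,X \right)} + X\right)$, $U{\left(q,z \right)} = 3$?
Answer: $\frac{5}{11} \approx 0.45455$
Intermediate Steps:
$v{\left(X,H \right)} = - \frac{3}{2}$ ($v{\left(X,H \right)} = \frac{\left(-2\right) \left(\left(6 - X\right) + X\right)}{8} = \frac{\left(-2\right) 6}{8} = \frac{1}{8} \left(-12\right) = - \frac{3}{2}$)
$s = - \frac{2}{11}$ ($s = \frac{1}{-4 - \frac{3}{2}} = \frac{1}{- \frac{11}{2}} = - \frac{2}{11} \approx -0.18182$)
$d{\left(1 \right)} + s U{\left(4,-7 \right)} = 1 - \frac{6}{11} = \frac{5}{11}$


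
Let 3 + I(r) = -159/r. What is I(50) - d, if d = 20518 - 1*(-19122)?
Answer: -1982309/50 ≈ -39646.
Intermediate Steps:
d = 39640 (d = 20518 + 19122 = 39640)
I(r) = -3 - 159/r
I(50) - d = (-3 - 159/50) - 1*39640 = (-3 - 159*1/50) - 39640 = (-3 - 159/50) - 39640 = -309/50 - 39640 = -1982309/50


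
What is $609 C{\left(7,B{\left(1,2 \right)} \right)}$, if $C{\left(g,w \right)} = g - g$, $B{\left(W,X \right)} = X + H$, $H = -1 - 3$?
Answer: $0$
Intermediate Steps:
$H = -4$ ($H = -1 - 3 = -4$)
$B{\left(W,X \right)} = -4 + X$ ($B{\left(W,X \right)} = X - 4 = -4 + X$)
$C{\left(g,w \right)} = 0$
$609 C{\left(7,B{\left(1,2 \right)} \right)} = 609 \cdot 0 = 0$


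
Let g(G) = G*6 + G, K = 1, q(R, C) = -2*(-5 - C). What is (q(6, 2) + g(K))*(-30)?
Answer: -630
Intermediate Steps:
q(R, C) = 10 + 2*C
g(G) = 7*G (g(G) = 6*G + G = 7*G)
(q(6, 2) + g(K))*(-30) = ((10 + 2*2) + 7*1)*(-30) = ((10 + 4) + 7)*(-30) = (14 + 7)*(-30) = 21*(-30) = -630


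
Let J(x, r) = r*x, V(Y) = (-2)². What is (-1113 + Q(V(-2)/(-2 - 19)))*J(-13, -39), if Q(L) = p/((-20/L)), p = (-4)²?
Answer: -19747481/35 ≈ -5.6421e+5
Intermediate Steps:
V(Y) = 4
p = 16
Q(L) = -4*L/5 (Q(L) = 16/((-20/L)) = 16*(-L/20) = -4*L/5)
(-1113 + Q(V(-2)/(-2 - 19)))*J(-13, -39) = (-1113 - 16/(5*(-2 - 19)))*(-39*(-13)) = (-1113 - 16/(5*(-21)))*507 = (-1113 - 16*(-1)/(5*21))*507 = (-1113 - ⅘*(-4/21))*507 = (-1113 + 16/105)*507 = -116849/105*507 = -19747481/35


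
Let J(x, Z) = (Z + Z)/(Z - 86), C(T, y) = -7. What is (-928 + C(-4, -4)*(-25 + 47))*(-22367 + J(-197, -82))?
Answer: 508200793/21 ≈ 2.4200e+7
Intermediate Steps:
J(x, Z) = 2*Z/(-86 + Z) (J(x, Z) = (2*Z)/(-86 + Z) = 2*Z/(-86 + Z))
(-928 + C(-4, -4)*(-25 + 47))*(-22367 + J(-197, -82)) = (-928 - 7*(-25 + 47))*(-22367 + 2*(-82)/(-86 - 82)) = (-928 - 7*22)*(-22367 + 2*(-82)/(-168)) = (-928 - 154)*(-22367 + 2*(-82)*(-1/168)) = -1082*(-22367 + 41/42) = -1082*(-939373/42) = 508200793/21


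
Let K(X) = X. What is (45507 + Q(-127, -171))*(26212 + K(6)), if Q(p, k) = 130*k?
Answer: 610276386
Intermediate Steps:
(45507 + Q(-127, -171))*(26212 + K(6)) = (45507 + 130*(-171))*(26212 + 6) = (45507 - 22230)*26218 = 23277*26218 = 610276386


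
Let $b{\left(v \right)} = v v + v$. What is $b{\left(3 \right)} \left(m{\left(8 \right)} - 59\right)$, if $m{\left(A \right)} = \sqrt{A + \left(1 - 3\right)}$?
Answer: $-708 + 12 \sqrt{6} \approx -678.61$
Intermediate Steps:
$m{\left(A \right)} = \sqrt{-2 + A}$ ($m{\left(A \right)} = \sqrt{A + \left(1 - 3\right)} = \sqrt{A - 2} = \sqrt{-2 + A}$)
$b{\left(v \right)} = v + v^{2}$ ($b{\left(v \right)} = v^{2} + v = v + v^{2}$)
$b{\left(3 \right)} \left(m{\left(8 \right)} - 59\right) = 3 \left(1 + 3\right) \left(\sqrt{-2 + 8} - 59\right) = 3 \cdot 4 \left(\sqrt{6} - 59\right) = 12 \left(-59 + \sqrt{6}\right) = -708 + 12 \sqrt{6}$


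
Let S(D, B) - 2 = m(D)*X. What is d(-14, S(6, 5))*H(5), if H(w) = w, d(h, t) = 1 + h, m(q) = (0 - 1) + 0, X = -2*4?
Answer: -65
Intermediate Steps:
X = -8
m(q) = -1 (m(q) = -1 + 0 = -1)
S(D, B) = 10 (S(D, B) = 2 - 1*(-8) = 2 + 8 = 10)
d(-14, S(6, 5))*H(5) = (1 - 14)*5 = -13*5 = -65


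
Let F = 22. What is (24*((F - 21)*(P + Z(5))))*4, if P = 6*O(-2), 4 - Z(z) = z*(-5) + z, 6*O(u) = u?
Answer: 2112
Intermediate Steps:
O(u) = u/6
Z(z) = 4 + 4*z (Z(z) = 4 - (z*(-5) + z) = 4 - (-5*z + z) = 4 - (-4)*z = 4 + 4*z)
P = -2 (P = 6*((⅙)*(-2)) = 6*(-⅓) = -2)
(24*((F - 21)*(P + Z(5))))*4 = (24*((22 - 21)*(-2 + (4 + 4*5))))*4 = (24*(1*(-2 + (4 + 20))))*4 = (24*(1*(-2 + 24)))*4 = (24*(1*22))*4 = (24*22)*4 = 528*4 = 2112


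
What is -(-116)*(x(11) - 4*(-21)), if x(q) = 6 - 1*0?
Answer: 10440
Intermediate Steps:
x(q) = 6 (x(q) = 6 + 0 = 6)
-(-116)*(x(11) - 4*(-21)) = -(-116)*(6 - 4*(-21)) = -(-116)*(6 + 84) = -(-116)*90 = -1*(-10440) = 10440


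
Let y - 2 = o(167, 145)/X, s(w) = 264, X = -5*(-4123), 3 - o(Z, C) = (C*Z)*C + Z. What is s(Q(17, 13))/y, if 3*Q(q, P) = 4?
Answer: -58520/37313 ≈ -1.5684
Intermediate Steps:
o(Z, C) = 3 - Z - Z*C**2 (o(Z, C) = 3 - ((C*Z)*C + Z) = 3 - (Z*C**2 + Z) = 3 - (Z + Z*C**2) = 3 + (-Z - Z*C**2) = 3 - Z - Z*C**2)
Q(q, P) = 4/3 (Q(q, P) = (1/3)*4 = 4/3)
X = 20615
y = -111939/665 (y = 2 + (3 - 1*167 - 1*167*145**2)/20615 = 2 + (3 - 167 - 1*167*21025)*(1/20615) = 2 + (3 - 167 - 3511175)*(1/20615) = 2 - 3511339*1/20615 = 2 - 113269/665 = -111939/665 ≈ -168.33)
s(Q(17, 13))/y = 264/(-111939/665) = 264*(-665/111939) = -58520/37313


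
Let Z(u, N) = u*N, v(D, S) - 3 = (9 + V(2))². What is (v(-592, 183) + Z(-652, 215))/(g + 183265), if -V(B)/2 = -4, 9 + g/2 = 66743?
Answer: -139888/316733 ≈ -0.44166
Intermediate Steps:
g = 133468 (g = -18 + 2*66743 = -18 + 133486 = 133468)
V(B) = 8 (V(B) = -2*(-4) = 8)
v(D, S) = 292 (v(D, S) = 3 + (9 + 8)² = 3 + 17² = 3 + 289 = 292)
Z(u, N) = N*u
(v(-592, 183) + Z(-652, 215))/(g + 183265) = (292 + 215*(-652))/(133468 + 183265) = (292 - 140180)/316733 = -139888*1/316733 = -139888/316733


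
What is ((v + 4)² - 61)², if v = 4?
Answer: 9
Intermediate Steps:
((v + 4)² - 61)² = ((4 + 4)² - 61)² = (8² - 61)² = (64 - 61)² = 3² = 9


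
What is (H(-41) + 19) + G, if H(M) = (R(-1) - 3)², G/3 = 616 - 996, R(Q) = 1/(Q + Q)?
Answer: -4435/4 ≈ -1108.8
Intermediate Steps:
R(Q) = 1/(2*Q)
G = -1140 (G = 3*(616 - 996) = 3*(-380) = -1140)
H(M) = 49/4 (H(M) = ((½)/(-1) - 3)² = ((½)*(-1) - 3)² = (-½ - 3)² = (-7/2)² = 49/4)
(H(-41) + 19) + G = (49/4 + 19) - 1140 = 125/4 - 1140 = -4435/4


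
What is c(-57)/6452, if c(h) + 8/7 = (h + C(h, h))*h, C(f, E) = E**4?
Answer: -1052955416/11291 ≈ -93256.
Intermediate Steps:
c(h) = -8/7 + h*(h + h**4) (c(h) = -8/7 + (h + h**4)*h = -8/7 + h*(h + h**4))
c(-57)/6452 = (-8/7 + (-57)**2 + (-57)**5)/6452 = (-8/7 + 3249 - 601692057)*(1/6452) = -4211821664/7*1/6452 = -1052955416/11291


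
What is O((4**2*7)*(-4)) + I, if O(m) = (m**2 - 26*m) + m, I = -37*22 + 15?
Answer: 211105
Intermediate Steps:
I = -799 (I = -814 + 15 = -799)
O(m) = m**2 - 25*m
O((4**2*7)*(-4)) + I = ((4**2*7)*(-4))*(-25 + (4**2*7)*(-4)) - 799 = ((16*7)*(-4))*(-25 + (16*7)*(-4)) - 799 = (112*(-4))*(-25 + 112*(-4)) - 799 = -448*(-25 - 448) - 799 = -448*(-473) - 799 = 211904 - 799 = 211105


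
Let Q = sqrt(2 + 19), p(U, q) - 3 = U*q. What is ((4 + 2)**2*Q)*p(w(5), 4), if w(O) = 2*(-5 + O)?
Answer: 108*sqrt(21) ≈ 494.92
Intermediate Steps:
w(O) = -10 + 2*O
p(U, q) = 3 + U*q
Q = sqrt(21) ≈ 4.5826
((4 + 2)**2*Q)*p(w(5), 4) = ((4 + 2)**2*sqrt(21))*(3 + (-10 + 2*5)*4) = (6**2*sqrt(21))*(3 + (-10 + 10)*4) = (36*sqrt(21))*(3 + 0*4) = (36*sqrt(21))*(3 + 0) = (36*sqrt(21))*3 = 108*sqrt(21)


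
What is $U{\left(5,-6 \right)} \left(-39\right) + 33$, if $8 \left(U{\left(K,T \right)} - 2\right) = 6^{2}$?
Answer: $- \frac{441}{2} \approx -220.5$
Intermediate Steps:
$U{\left(K,T \right)} = \frac{13}{2}$ ($U{\left(K,T \right)} = 2 + \frac{6^{2}}{8} = 2 + \frac{1}{8} \cdot 36 = 2 + \frac{9}{2} = \frac{13}{2}$)
$U{\left(5,-6 \right)} \left(-39\right) + 33 = \frac{13}{2} \left(-39\right) + 33 = - \frac{507}{2} + 33 = - \frac{441}{2}$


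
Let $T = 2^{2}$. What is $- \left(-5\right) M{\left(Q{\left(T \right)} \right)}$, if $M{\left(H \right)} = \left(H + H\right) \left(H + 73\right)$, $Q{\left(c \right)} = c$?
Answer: $3080$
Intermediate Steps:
$T = 4$
$M{\left(H \right)} = 2 H \left(73 + H\right)$
$- \left(-5\right) M{\left(Q{\left(T \right)} \right)} = - \left(-5\right) 2 \cdot 4 \left(73 + 4\right) = - \left(-5\right) 2 \cdot 4 \cdot 77 = - \left(-5\right) 616 = \left(-1\right) \left(-3080\right) = 3080$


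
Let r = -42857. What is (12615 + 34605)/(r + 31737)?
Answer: -2361/556 ≈ -4.2464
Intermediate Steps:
(12615 + 34605)/(r + 31737) = (12615 + 34605)/(-42857 + 31737) = 47220/(-11120) = 47220*(-1/11120) = -2361/556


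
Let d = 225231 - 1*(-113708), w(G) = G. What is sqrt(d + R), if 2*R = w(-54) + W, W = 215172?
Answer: 13*sqrt(2642) ≈ 668.21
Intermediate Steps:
d = 338939 (d = 225231 + 113708 = 338939)
R = 107559 (R = (-54 + 215172)/2 = (1/2)*215118 = 107559)
sqrt(d + R) = sqrt(338939 + 107559) = sqrt(446498) = 13*sqrt(2642)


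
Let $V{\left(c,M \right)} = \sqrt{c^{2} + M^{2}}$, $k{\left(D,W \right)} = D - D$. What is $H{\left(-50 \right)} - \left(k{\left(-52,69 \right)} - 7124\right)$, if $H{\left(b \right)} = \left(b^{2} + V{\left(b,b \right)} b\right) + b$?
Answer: $9574 - 2500 \sqrt{2} \approx 6038.5$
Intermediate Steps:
$k{\left(D,W \right)} = 0$
$V{\left(c,M \right)} = \sqrt{M^{2} + c^{2}}$
$H{\left(b \right)} = b + b^{2} + b \sqrt{2} \sqrt{b^{2}}$ ($H{\left(b \right)} = \left(b^{2} + \sqrt{b^{2} + b^{2}} b\right) + b = \left(b^{2} + \sqrt{2 b^{2}} b\right) + b = \left(b^{2} + \sqrt{2} \sqrt{b^{2}} b\right) + b = \left(b^{2} + b \sqrt{2} \sqrt{b^{2}}\right) + b = b + b^{2} + b \sqrt{2} \sqrt{b^{2}}$)
$H{\left(-50 \right)} - \left(k{\left(-52,69 \right)} - 7124\right) = - 50 \left(1 - 50 + \sqrt{2} \sqrt{\left(-50\right)^{2}}\right) - \left(0 - 7124\right) = - 50 \left(1 - 50 + \sqrt{2} \sqrt{2500}\right) - \left(0 - 7124\right) = - 50 \left(1 - 50 + \sqrt{2} \cdot 50\right) - -7124 = - 50 \left(1 - 50 + 50 \sqrt{2}\right) + 7124 = - 50 \left(-49 + 50 \sqrt{2}\right) + 7124 = \left(2450 - 2500 \sqrt{2}\right) + 7124 = 9574 - 2500 \sqrt{2}$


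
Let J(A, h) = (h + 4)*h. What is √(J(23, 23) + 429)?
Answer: 5*√42 ≈ 32.404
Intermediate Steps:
J(A, h) = h*(4 + h) (J(A, h) = (4 + h)*h = h*(4 + h))
√(J(23, 23) + 429) = √(23*(4 + 23) + 429) = √(23*27 + 429) = √(621 + 429) = √1050 = 5*√42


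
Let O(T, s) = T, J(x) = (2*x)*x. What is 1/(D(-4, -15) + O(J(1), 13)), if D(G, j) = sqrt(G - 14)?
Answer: 1/11 - 3*I*sqrt(2)/22 ≈ 0.090909 - 0.19285*I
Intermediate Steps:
J(x) = 2*x**2
D(G, j) = sqrt(-14 + G)
1/(D(-4, -15) + O(J(1), 13)) = 1/(sqrt(-14 - 4) + 2*1**2) = 1/(sqrt(-18) + 2*1) = 1/(3*I*sqrt(2) + 2) = 1/(2 + 3*I*sqrt(2))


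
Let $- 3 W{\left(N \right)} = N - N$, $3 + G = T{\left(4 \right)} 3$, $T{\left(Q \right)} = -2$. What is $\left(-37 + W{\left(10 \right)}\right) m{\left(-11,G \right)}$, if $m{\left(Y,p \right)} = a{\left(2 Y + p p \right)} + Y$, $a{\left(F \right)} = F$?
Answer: $-1776$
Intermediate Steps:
$G = -9$ ($G = -3 - 6 = -9$)
$m{\left(Y,p \right)} = p^{2} + 3 Y$ ($m{\left(Y,p \right)} = \left(2 Y + p p\right) + Y = \left(2 Y + p^{2}\right) + Y = \left(p^{2} + 2 Y\right) + Y = p^{2} + 3 Y$)
$W{\left(N \right)} = 0$ ($W{\left(N \right)} = - \frac{N - N}{3} = \left(- \frac{1}{3}\right) 0 = 0$)
$\left(-37 + W{\left(10 \right)}\right) m{\left(-11,G \right)} = \left(-37 + 0\right) \left(\left(-9\right)^{2} + 3 \left(-11\right)\right) = - 37 \left(81 - 33\right) = \left(-37\right) 48 = -1776$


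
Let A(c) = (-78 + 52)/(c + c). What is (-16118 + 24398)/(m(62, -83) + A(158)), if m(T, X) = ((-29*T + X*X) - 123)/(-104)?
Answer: -17007120/98287 ≈ -173.04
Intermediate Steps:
A(c) = -13/c (A(c) = -26*1/(2*c) = -13/c)
m(T, X) = 123/104 - X**2/104 + 29*T/104 (m(T, X) = ((-29*T + X**2) - 123)*(-1/104) = ((X**2 - 29*T) - 123)*(-1/104) = (-123 + X**2 - 29*T)*(-1/104) = 123/104 - X**2/104 + 29*T/104)
(-16118 + 24398)/(m(62, -83) + A(158)) = (-16118 + 24398)/((123/104 - 1/104*(-83)**2 + (29/104)*62) - 13/158) = 8280/((123/104 - 1/104*6889 + 899/52) - 13*1/158) = 8280/((123/104 - 6889/104 + 899/52) - 13/158) = 8280/(-621/13 - 13/158) = 8280/(-98287/2054) = 8280*(-2054/98287) = -17007120/98287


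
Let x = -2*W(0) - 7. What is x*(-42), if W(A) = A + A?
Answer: 294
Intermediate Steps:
W(A) = 2*A
x = -7 (x = -4*0 - 7 = -2*0 - 7 = 0 - 7 = -7)
x*(-42) = -7*(-42) = 294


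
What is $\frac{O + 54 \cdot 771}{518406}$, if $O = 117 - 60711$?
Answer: $- \frac{3160}{86401} \approx -0.036574$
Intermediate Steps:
$O = -60594$ ($O = 117 - 60711 = -60594$)
$\frac{O + 54 \cdot 771}{518406} = \frac{-60594 + 54 \cdot 771}{518406} = \left(-60594 + 41634\right) \frac{1}{518406} = \left(-18960\right) \frac{1}{518406} = - \frac{3160}{86401}$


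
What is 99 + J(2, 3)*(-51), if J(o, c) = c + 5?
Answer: -309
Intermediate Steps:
J(o, c) = 5 + c
99 + J(2, 3)*(-51) = 99 + (5 + 3)*(-51) = 99 + 8*(-51) = 99 - 408 = -309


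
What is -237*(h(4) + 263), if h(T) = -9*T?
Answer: -53799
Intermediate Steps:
-237*(h(4) + 263) = -237*(-9*4 + 263) = -237*(-36 + 263) = -237*227 = -53799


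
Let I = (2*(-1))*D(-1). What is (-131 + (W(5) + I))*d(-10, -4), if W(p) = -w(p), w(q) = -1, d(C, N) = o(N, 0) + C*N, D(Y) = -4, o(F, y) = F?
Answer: -4392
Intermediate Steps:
d(C, N) = N + C*N
W(p) = 1 (W(p) = -1*(-1) = 1)
I = 8 (I = (2*(-1))*(-4) = -2*(-4) = 8)
(-131 + (W(5) + I))*d(-10, -4) = (-131 + (1 + 8))*(-4*(1 - 10)) = (-131 + 9)*(-4*(-9)) = -122*36 = -4392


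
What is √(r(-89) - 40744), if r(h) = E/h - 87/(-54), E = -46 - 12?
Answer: I*√11617750814/534 ≈ 201.85*I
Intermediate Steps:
E = -58
r(h) = 29/18 - 58/h (r(h) = -58/h - 87/(-54) = -58/h - 87*(-1/54) = -58/h + 29/18 = 29/18 - 58/h)
√(r(-89) - 40744) = √((29/18 - 58/(-89)) - 40744) = √((29/18 - 58*(-1/89)) - 40744) = √((29/18 + 58/89) - 40744) = √(3625/1602 - 40744) = √(-65268263/1602) = I*√11617750814/534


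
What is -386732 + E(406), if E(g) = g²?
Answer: -221896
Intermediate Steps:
-386732 + E(406) = -386732 + 406² = -386732 + 164836 = -221896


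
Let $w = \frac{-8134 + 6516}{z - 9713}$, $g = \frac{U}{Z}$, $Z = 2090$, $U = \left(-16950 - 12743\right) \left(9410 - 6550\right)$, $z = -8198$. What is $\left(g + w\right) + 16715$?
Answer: $- \frac{8139318721}{340309} \approx -23917.0$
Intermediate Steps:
$U = -84921980$ ($U = \left(-29693\right) 2860 = -84921980$)
$g = - \frac{772018}{19}$ ($g = - \frac{84921980}{2090} = \left(-84921980\right) \frac{1}{2090} = - \frac{772018}{19} \approx -40633.0$)
$w = \frac{1618}{17911}$ ($w = \frac{-8134 + 6516}{-8198 - 9713} = - \frac{1618}{-17911} = \left(-1618\right) \left(- \frac{1}{17911}\right) = \frac{1618}{17911} \approx 0.090336$)
$\left(g + w\right) + 16715 = \left(- \frac{772018}{19} + \frac{1618}{17911}\right) + 16715 = - \frac{13827583656}{340309} + 16715 = - \frac{8139318721}{340309}$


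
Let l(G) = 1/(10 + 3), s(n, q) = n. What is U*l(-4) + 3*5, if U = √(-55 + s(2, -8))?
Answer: 15 + I*√53/13 ≈ 15.0 + 0.56001*I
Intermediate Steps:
l(G) = 1/13
U = I*√53 (U = √(-55 + 2) = √(-53) = I*√53 ≈ 7.2801*I)
U*l(-4) + 3*5 = (I*√53)*(1/13) + 3*5 = I*√53/13 + 15 = 15 + I*√53/13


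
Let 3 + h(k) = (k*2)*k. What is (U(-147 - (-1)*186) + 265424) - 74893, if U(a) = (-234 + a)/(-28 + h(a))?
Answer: 573688646/3011 ≈ 1.9053e+5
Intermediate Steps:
h(k) = -3 + 2*k² (h(k) = -3 + (k*2)*k = -3 + (2*k)*k = -3 + 2*k²)
U(a) = (-234 + a)/(-31 + 2*a²) (U(a) = (-234 + a)/(-28 + (-3 + 2*a²)) = (-234 + a)/(-31 + 2*a²))
(U(-147 - (-1)*186) + 265424) - 74893 = ((-234 + (-147 - (-1)*186))/(-31 + 2*(-147 - (-1)*186)²) + 265424) - 74893 = ((-234 + (-147 - 1*(-186)))/(-31 + 2*(-147 - 1*(-186))²) + 265424) - 74893 = ((-234 + (-147 + 186))/(-31 + 2*(-147 + 186)²) + 265424) - 74893 = ((-234 + 39)/(-31 + 2*39²) + 265424) - 74893 = (-195/(-31 + 2*1521) + 265424) - 74893 = (-195/(-31 + 3042) + 265424) - 74893 = (-195/3011 + 265424) - 74893 = 799191469/3011 - 74893 = 573688646/3011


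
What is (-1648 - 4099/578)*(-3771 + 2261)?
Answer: 722265465/289 ≈ 2.4992e+6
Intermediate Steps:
(-1648 - 4099/578)*(-3771 + 2261) = (-1648 - 4099*1/578)*(-1510) = (-1648 - 4099/578)*(-1510) = -956643/578*(-1510) = 722265465/289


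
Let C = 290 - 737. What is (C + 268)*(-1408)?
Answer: 252032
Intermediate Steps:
C = -447
(C + 268)*(-1408) = (-447 + 268)*(-1408) = -179*(-1408) = 252032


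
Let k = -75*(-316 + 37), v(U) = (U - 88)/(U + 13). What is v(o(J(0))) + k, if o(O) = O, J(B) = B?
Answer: 271937/13 ≈ 20918.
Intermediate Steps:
v(U) = (-88 + U)/(13 + U)
k = 20925 (k = -75*(-279) = 20925)
v(o(J(0))) + k = (-88 + 0)/(13 + 0) + 20925 = -88/13 + 20925 = 271937/13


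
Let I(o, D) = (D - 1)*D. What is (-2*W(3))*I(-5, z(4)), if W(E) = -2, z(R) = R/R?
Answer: 0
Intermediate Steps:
z(R) = 1
I(o, D) = D*(-1 + D) (I(o, D) = (-1 + D)*D = D*(-1 + D))
(-2*W(3))*I(-5, z(4)) = (-2*(-2))*(1*(-1 + 1)) = 4*(1*0) = 4*0 = 0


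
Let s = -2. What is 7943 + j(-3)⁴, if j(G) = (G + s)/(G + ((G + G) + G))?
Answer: 164706673/20736 ≈ 7943.0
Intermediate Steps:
j(G) = (-2 + G)/(4*G) (j(G) = (G - 2)/(G + ((G + G) + G)) = (-2 + G)/(G + (2*G + G)) = (-2 + G)/(G + 3*G) = (-2 + G)/((4*G)) = (-2 + G)*(1/(4*G)) = (-2 + G)/(4*G))
7943 + j(-3)⁴ = 7943 + ((¼)*(-2 - 3)/(-3))⁴ = 7943 + ((¼)*(-⅓)*(-5))⁴ = 7943 + (5/12)⁴ = 7943 + 625/20736 = 164706673/20736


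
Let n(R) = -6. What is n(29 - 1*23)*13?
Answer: -78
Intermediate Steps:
n(29 - 1*23)*13 = -6*13 = -78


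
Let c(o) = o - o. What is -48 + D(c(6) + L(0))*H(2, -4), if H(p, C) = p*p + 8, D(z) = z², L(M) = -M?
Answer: -48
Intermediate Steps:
c(o) = 0
H(p, C) = 8 + p² (H(p, C) = p² + 8 = 8 + p²)
-48 + D(c(6) + L(0))*H(2, -4) = -48 + (0 - 1*0)²*(8 + 2²) = -48 + (0 + 0)²*(8 + 4) = -48 + 0²*12 = -48 + 0*12 = -48 + 0 = -48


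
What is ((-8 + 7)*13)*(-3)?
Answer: 39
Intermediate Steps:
((-8 + 7)*13)*(-3) = -1*13*(-3) = -13*(-3) = 39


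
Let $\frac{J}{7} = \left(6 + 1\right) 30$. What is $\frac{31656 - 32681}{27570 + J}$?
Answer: $- \frac{205}{5808} \approx -0.035296$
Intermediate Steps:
$J = 1470$ ($J = 7 \left(6 + 1\right) 30 = 7 \cdot 7 \cdot 30 = 7 \cdot 210 = 1470$)
$\frac{31656 - 32681}{27570 + J} = \frac{31656 - 32681}{27570 + 1470} = - \frac{1025}{29040} = \left(-1025\right) \frac{1}{29040} = - \frac{205}{5808}$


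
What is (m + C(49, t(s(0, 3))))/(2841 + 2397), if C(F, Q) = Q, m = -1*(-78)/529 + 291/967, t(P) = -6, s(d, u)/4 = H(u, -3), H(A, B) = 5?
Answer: -946631/893154078 ≈ -0.0010599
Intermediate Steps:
s(d, u) = 20 (s(d, u) = 4*5 = 20)
m = 229365/511543 (m = 78*(1/529) + 291*(1/967) = 78/529 + 291/967 = 229365/511543 ≈ 0.44838)
(m + C(49, t(s(0, 3))))/(2841 + 2397) = (229365/511543 - 6)/(2841 + 2397) = -2839893/511543/5238 = -2839893/511543*1/5238 = -946631/893154078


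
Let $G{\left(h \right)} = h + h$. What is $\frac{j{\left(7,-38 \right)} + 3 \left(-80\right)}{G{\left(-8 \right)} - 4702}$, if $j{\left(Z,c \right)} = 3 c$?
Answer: $\frac{177}{2359} \approx 0.075032$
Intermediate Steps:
$G{\left(h \right)} = 2 h$
$\frac{j{\left(7,-38 \right)} + 3 \left(-80\right)}{G{\left(-8 \right)} - 4702} = \frac{3 \left(-38\right) + 3 \left(-80\right)}{2 \left(-8\right) - 4702} = \frac{-114 - 240}{-16 - 4702} = - \frac{354}{-4718} = \left(-354\right) \left(- \frac{1}{4718}\right) = \frac{177}{2359}$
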